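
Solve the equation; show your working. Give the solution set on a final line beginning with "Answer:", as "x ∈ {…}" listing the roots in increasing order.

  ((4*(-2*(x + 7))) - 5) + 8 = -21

Step 1. [((4*(-2*(x + 7))) - 5) + 8 = -21] the outer +8 inverts by subtracting 8, so sub: (4*(-2*(x + 7))) - 5 = -29.
Step 2. [(4*(-2*(x + 7))) - 5 = -29] -5 is outermost — add 5 both sides, so sub: 4*(-2*(x + 7)) = -24.
Step 3. [4*(-2*(x + 7)) = -24] 4·(inner) — divide through by 4, so div: -2*(x + 7) = -6.
Step 4. [-2*(x + 7) = -6] divide by the outer -2 ⇒ div: x + 7 = 3.
Step 5. [x + 7 = 3] +7 is outermost — subtract 7 both sides. So sub: x = -4.

Answer: x ∈ {-4}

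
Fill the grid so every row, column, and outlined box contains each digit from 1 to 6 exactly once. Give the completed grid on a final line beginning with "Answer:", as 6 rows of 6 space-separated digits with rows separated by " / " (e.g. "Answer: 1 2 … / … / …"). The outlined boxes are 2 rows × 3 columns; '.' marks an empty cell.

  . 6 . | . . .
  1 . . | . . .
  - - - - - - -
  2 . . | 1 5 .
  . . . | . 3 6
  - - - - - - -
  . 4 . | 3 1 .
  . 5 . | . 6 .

Step 1. [r2c2∈{2,3}] across col 2, 2 lands solely at r2c2, so r2c2=2.
Step 2. [r2c5∈{4}] nothing but 4 survives at r2c5. So r2c5=4.
Step 3. [r4c4∈{2,4}] row 4 places 2 nowhere but r4c4. So r4c4=2.
Step 4. [r1c4∈{5}] only 5 remains possible at r1c4, so r1c4=5.
Step 5. [r6c3∈{1,2,3}] row 6 places 1 nowhere but r6c3. So r6c3=1.
Step 6. [r6c6∈{2,4}] r6c6 is the only open cell in row 6 admitting 2. So r6c6=2.
Step 7. [r3c3∈{3,4,6}] 6 has one home in row 3: r3c3 ⇒ r3c3=6.
Step 8. [r2c3∈{3,5}] across row 2, 5 lands solely at r2c3, so r2c3=5.
Step 9. [r1c3∈{3,4}] across col 3, 3 lands solely at r1c3. So r1c3=3.
Step 10. [r4c3∈{4}] r4c3 has the single candidate 4, so r4c3=4.
Step 11. [r4c2∈{1}] r4c2 has the single candidate 1. So r4c2=1.
Step 12. [r2c4∈{6}] r2c4's peers cover all but 6. So r2c4=6.
Step 13. [r5c6∈{5}] only 5 remains possible at r5c6. So r5c6=5.
Step 14. [r6c4∈{4}] r6c4 has the single candidate 4. So r6c4=4.
Step 15. [r3c2∈{3}] r3c2 has the single candidate 3. So r3c2=3.
Step 16. [r3c6∈{4}] r3c6's peers cover all but 4. So r3c6=4.
Step 17. [r1c6∈{1}] r1c6 has the single candidate 1, so r1c6=1.
Step 18. [r2c6∈{3}] r2c6 is down to just 3 ⇒ r2c6=3.
Step 19. [r6c1∈{3}] r6c1 is down to just 3. So r6c1=3.
Step 20. [r5c3∈{2}] r5c3 is down to just 2 ⇒ r5c3=2.
Step 21. [r4c1∈{5}] r4c1 has the single candidate 5 ⇒ r4c1=5.
Step 22. [r1c5∈{2}] r1c5 is down to just 2, so r1c5=2.
Step 23. [r5c1∈{6}] r5c1's peers cover all but 6. So r5c1=6.
Step 24. [r1c1∈{4}] r1c1's peers cover all but 4 ⇒ r1c1=4.

Answer: 4 6 3 5 2 1 / 1 2 5 6 4 3 / 2 3 6 1 5 4 / 5 1 4 2 3 6 / 6 4 2 3 1 5 / 3 5 1 4 6 2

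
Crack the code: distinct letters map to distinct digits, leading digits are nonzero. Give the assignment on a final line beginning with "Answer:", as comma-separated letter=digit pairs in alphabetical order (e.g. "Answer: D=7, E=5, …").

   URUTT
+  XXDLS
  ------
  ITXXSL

Step 1. [I] I is the leading digit of a 6-digit sum of two 5-digit numbers; the final carry is exactly 1, so I=1.
Step 2. [col 1: T + S ≡ L (mod 10)] L=8 is one option consistent with column 1 (T + S ≡ L (mod 10), carry-in 0) — take it. So L=8.
Step 3. [col 1: T + S ≡ L (mod 10)] no forcing yet in column 1 (carry-in 0); S=3 is free and consistent — try it ⇒ S=3.
Step 4. [col 1: T + S ≡ L (mod 10)] in column 1 we have T+S≡L with carry-in 0; given S=3, L=8 and digits 1,3,8 already taken and all letters distinct, that pins T to 5, so T=5.
Step 5. [col 3: U + D ≡ X (mod 10)] D=2 is one option consistent with column 3 (U + D ≡ X (mod 10), carry-in 1) — take it ⇒ D=2.
Step 6. [col 3: U + D ≡ X (mod 10)] column 3 (U + D ≡ X (mod 10), carry-in 1) doesn't pin U yet; pick U=6 and continue. So U=6.
Step 7. [col 3: U + D ≡ X (mod 10)] from column 3 (U=6, D=2, carry-in 1, digits 1,2,3,5,6,8 already taken and all letters distinct): X must equal 9 ⇒ X=9.
Step 8. [col 4: R + X ≡ X (mod 10)] from column 4 (X=9, carry-in 0, digits 1,2,3,5,6,8,9 already taken and all letters distinct): R must equal 0. So R=0.

Answer: D=2, I=1, L=8, R=0, S=3, T=5, U=6, X=9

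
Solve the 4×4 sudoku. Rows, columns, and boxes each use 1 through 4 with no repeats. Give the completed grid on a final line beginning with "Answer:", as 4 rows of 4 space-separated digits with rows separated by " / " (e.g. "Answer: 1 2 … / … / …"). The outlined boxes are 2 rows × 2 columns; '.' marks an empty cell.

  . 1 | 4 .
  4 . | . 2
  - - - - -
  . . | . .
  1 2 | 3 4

Step 1. [r2c2∈{3}] r2c2 is down to just 3 ⇒ r2c2=3.
Step 2. [r2c3∈{1}] only 1 remains possible at r2c3. So r2c3=1.
Step 3. [r3c4∈{1}] r3c4 has the single candidate 1. So r3c4=1.
Step 4. [r3c2∈{4}] only 4 remains possible at r3c2, so r3c2=4.
Step 5. [r1c1∈{2}] r1c1 is down to just 2. So r1c1=2.
Step 6. [r3c3∈{2}] nothing but 2 survives at r3c3. So r3c3=2.
Step 7. [r1c4∈{3}] r1c4 has the single candidate 3 ⇒ r1c4=3.
Step 8. [r3c1∈{3}] r3c1 has the single candidate 3 ⇒ r3c1=3.

Answer: 2 1 4 3 / 4 3 1 2 / 3 4 2 1 / 1 2 3 4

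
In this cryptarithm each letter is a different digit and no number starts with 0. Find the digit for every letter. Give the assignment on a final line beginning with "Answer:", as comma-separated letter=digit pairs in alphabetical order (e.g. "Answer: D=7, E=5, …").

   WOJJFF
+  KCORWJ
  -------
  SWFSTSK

Step 1. [col 1: F + J ≡ K (mod 10)] no forcing yet in column 1 (carry-in 0); F=6 is free and consistent — try it ⇒ F=6.
Step 2. [col 1: F + J ≡ K (mod 10)] column 1 (F + J ≡ K (mod 10), carry-in 0) doesn't pin J yet; pick J=3 and continue, so J=3.
Step 3. [S] adding two 6-digit numbers gives at most 6+1 digits, and here it does — S is that final carry and must be 1, so S=1.
Step 4. [col 1: F + J ≡ K (mod 10)] from column 1 (F=6, J=3, carry-in 0, digits 1,3,6 already taken and all letters distinct): K must equal 9. So K=9.
Step 5. [col 2: F + W ≡ S (mod 10)] from column 2 (F=6, S=1, carry-in 0, digits 1,3,6,9 already taken and all letters distinct): W must equal 5, so W=5.
Step 6. [col 3: J + R ≡ T (mod 10)] T=4 is one option consistent with column 3 (J + R ≡ T (mod 10), carry-in 1) — take it. So T=4.
Step 7. [col 3: J + R ≡ T (mod 10)] in column 3 we have J+R≡T with carry-in 1; given J=3, T=4 and digits 1,3,4,5,6,9 already taken and all letters distinct, that pins R to 0. So R=0.
Step 8. [col 4: J + O ≡ S (mod 10)] column 4: given J=3, S=1, carry-in 0, and digits 0,1,3,4,5,6,9 already taken and all letters distinct, J+O≡S (mod 10) forces O=8, so O=8.
Step 9. [col 5: O + C ≡ F (mod 10)] in column 5 we have O+C≡F with carry-in 1; given O=8, F=6 and digits 0,1,3,4,5,6,8,9 already taken and all letters distinct, that pins C to 7, so C=7.

Answer: C=7, F=6, J=3, K=9, O=8, R=0, S=1, T=4, W=5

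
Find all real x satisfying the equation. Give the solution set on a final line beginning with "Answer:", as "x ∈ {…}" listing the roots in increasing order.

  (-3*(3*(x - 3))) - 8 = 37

Step 1. [(-3*(3*(x - 3))) - 8 = 37] add 8: x sits inside (… - 8). So sub: -3*(3*(x - 3)) = 45.
Step 2. [-3*(3*(x - 3)) = 45] LHS = -3·(…); ÷-3 both sides. So div: 3*(x - 3) = -15.
Step 3. [3*(x - 3) = -15] leading coefficient 3: divide by 3 ⇒ div: x - 3 = -5.
Step 4. [x - 3 = -5] -3 is outermost — add 3 both sides ⇒ sub: x = -2.

Answer: x ∈ {-2}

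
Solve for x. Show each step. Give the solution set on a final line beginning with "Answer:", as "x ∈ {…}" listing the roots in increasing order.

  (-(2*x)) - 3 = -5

Step 1. [(-(2*x)) - 3 = -5] add 3: x sits inside (… - 3), so sub: -(2*x) = -2.
Step 2. [-(2*x) = -2] leading − — multiply by −1, so neg: 2*x = 2.
Step 3. [2*x = 2] 2·(inner) — divide through by 2, so div: x = 1.

Answer: x ∈ {1}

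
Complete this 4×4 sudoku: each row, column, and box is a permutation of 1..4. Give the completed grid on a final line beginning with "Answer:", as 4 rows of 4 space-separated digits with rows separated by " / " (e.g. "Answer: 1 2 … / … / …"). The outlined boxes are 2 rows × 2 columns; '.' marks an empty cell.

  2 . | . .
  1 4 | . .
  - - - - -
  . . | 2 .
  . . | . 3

Step 1. [r3c1∈{3,4}] r3c1 is the only open cell in col 1 admitting 3. So r3c1=3.
Step 2. [r3c4∈{1,4}] in row 3, 4 fits only at r3c4 ⇒ r3c4=4.
Step 3. [r1c3∈{1,3,4}] row 1 places 4 nowhere but r1c3, so r1c3=4.
Step 4. [r4c2∈{1,2}] r4c2 is the only open cell in row 4 admitting 2 ⇒ r4c2=2.
Step 5. [r4c3∈{1}] r4c3's peers cover all but 1, so r4c3=1.
Step 6. [r3c2∈{1}] nothing but 1 survives at r3c2. So r3c2=1.
Step 7. [r2c4∈{2}] r2c4's peers cover all but 2 ⇒ r2c4=2.
Step 8. [r1c2∈{3}] only 3 remains possible at r1c2. So r1c2=3.
Step 9. [r2c3∈{3}] r2c3's peers cover all but 3, so r2c3=3.
Step 10. [r1c4∈{1}] r1c4's peers cover all but 1. So r1c4=1.
Step 11. [r4c1∈{4}] nothing but 4 survives at r4c1, so r4c1=4.

Answer: 2 3 4 1 / 1 4 3 2 / 3 1 2 4 / 4 2 1 3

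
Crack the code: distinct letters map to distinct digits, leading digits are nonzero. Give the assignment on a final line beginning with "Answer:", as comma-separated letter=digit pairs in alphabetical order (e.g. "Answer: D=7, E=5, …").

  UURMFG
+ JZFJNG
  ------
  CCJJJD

Step 1. [col 1: G + G ≡ D (mod 10)] several values work for D in column 1 (G + G ≡ D (mod 10), carry-in 0); try D=4, so D=4.
Step 2. [col 1: G + G ≡ D (mod 10)] G=2 is one option consistent with column 1 (G + G ≡ D (mod 10), carry-in 0) — take it. So G=2.
Step 3. [col 2: F + N ≡ J (mod 10)] several values work for J in column 2 (F + N ≡ J (mod 10), carry-in 0); try J=1, so J=1.
Step 4. [col 2: F + N ≡ J (mod 10)] no forcing yet in column 2 (carry-in 0); F=3 is free and consistent — try it, so F=3.
Step 5. [col 2: F + N ≡ J (mod 10)] from column 2 (F=3, J=1, carry-in 0, digits 1,2,3,4 already taken and all letters distinct): N must equal 8 ⇒ N=8.
Step 6. [col 3: M + J ≡ J (mod 10)] in column 3 we have M+J≡J with carry-in 1; given J=1 and digits 1,2,3,4,8 already taken and all letters distinct, that pins M to 9 ⇒ M=9.
Step 7. [col 4: R + F ≡ J (mod 10)] from column 4 (F=3, J=1, carry-in 1, digits 1,2,3,4,8,9 already taken and all letters distinct): R must equal 7 ⇒ R=7.
Step 8. [col 5: U + Z ≡ C (mod 10)] from column 5 (nothing yet, carry-in 1, digits 1,2,3,4,7,8,9 already taken and all letters distinct): C must equal 6. So C=6.
Step 9. [col 5: U + Z ≡ C (mod 10)] Z=0 is one option consistent with column 5 (U + Z ≡ C (mod 10), carry-in 1) — take it, so Z=0.
Step 10. [col 5: U + Z ≡ C (mod 10)] column 5: given Z=0, C=6, carry-in 1, and digits 0,1,2,3,4,6,7,8,9 already taken and all letters distinct, U+Z≡C (mod 10) forces U=5 ⇒ U=5.

Answer: C=6, D=4, F=3, G=2, J=1, M=9, N=8, R=7, U=5, Z=0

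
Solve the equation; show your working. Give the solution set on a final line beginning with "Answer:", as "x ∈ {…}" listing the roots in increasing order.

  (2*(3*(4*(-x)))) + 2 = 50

Step 1. [(2*(3*(4*(-x)))) + 2 = 50] peel the +2: subtract 2 from each side ⇒ sub: 2*(3*(4*(-x))) = 48.
Step 2. [2*(3*(4*(-x))) = 48] LHS = 2·(…); ÷2 both sides. So div: 3*(4*(-x)) = 24.
Step 3. [3*(4*(-x)) = 24] 3 out front; divide by 3 ⇒ div: 4*(-x) = 8.
Step 4. [4*(-x) = 8] divide by the outer 4 ⇒ div: -x = 2.
Step 5. [-x = 2] LHS negated; negate both sides. So neg: x = -2.

Answer: x ∈ {-2}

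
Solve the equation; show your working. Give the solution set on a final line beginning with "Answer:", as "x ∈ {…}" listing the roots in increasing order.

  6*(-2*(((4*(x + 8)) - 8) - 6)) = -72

Step 1. [6*(-2*(((4*(x + 8)) - 8) - 6)) = -72] divide by the outer 6. So div: -2*(((4*(x + 8)) - 8) - 6) = -12.
Step 2. [-2*(((4*(x + 8)) - 8) - 6) = -12] leading coefficient -2: divide by -2, so div: ((4*(x + 8)) - 8) - 6 = 6.
Step 3. [((4*(x + 8)) - 8) - 6 = 6] the outer -6 inverts by adding 6, so sub: (4*(x + 8)) - 8 = 12.
Step 4. [(4*(x + 8)) - 8 = 12] 4 divides every term; factor it out, so factor: (x + 8) - 2 = 3.
Step 5. [(x + 8) - 2 = 3] peel the -2: add 2 from each side ⇒ sub: x + 8 = 5.
Step 6. [x + 8 = 5] 8 comes off first (subtract 8), so sub: x = -3.

Answer: x ∈ {-3}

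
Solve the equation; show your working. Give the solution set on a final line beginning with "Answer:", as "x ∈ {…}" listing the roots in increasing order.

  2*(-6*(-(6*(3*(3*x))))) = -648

Step 1. [2*(-6*(-(6*(3*(3*x))))) = -648] divide by the outer 2, so div: -6*(-(6*(3*(3*x)))) = -324.
Step 2. [-6*(-(6*(3*(3*x)))) = -324] LHS = -6·(…); ÷-6 both sides. So div: -(6*(3*(3*x))) = 54.
Step 3. [-(6*(3*(3*x))) = 54] leading − — multiply by −1. So neg: 6*(3*(3*x)) = -54.
Step 4. [6*(3*(3*x)) = -54] divide by the outer 6 ⇒ div: 3*(3*x) = -9.
Step 5. [3*(3*x) = -9] LHS = 3·(…); ÷3 both sides, so div: 3*x = -3.
Step 6. [3*x = -3] 3·(inner) — divide through by 3, so div: x = -1.

Answer: x ∈ {-1}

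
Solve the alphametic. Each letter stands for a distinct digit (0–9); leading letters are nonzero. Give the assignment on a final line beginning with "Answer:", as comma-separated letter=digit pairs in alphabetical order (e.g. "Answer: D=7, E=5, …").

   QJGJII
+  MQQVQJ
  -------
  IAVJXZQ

Step 1. [col 1: I + J ≡ Q (mod 10)] several values work for Q in column 1 (I + J ≡ Q (mod 10), carry-in 0); try Q=3, so Q=3.
Step 2. [col 1: I + J ≡ Q (mod 10)] no forcing yet in column 1 (carry-in 0); I=1 is free and consistent — try it, so I=1.
Step 3. [col 1: I + J ≡ Q (mod 10)] from column 1 (I=1, Q=3, carry-in 0, digits 1,3 already taken and all letters distinct): J must equal 2. So J=2.
Step 4. [col 2: I + Q ≡ Z (mod 10)] from column 2 (I=1, Q=3, carry-in 0, digits 1,2,3 already taken and all letters distinct): Z must equal 4 ⇒ Z=4.
Step 5. [col 3: J + V ≡ X (mod 10)] several values work for V in column 3 (J + V ≡ X (mod 10), carry-in 0); try V=6. So V=6.
Step 6. [col 3: J + V ≡ X (mod 10)] column 3: given J=2, V=6, carry-in 0, and digits 1,2,3,4,6 already taken and all letters distinct, J+V≡X (mod 10) forces X=8. So X=8.
Step 7. [col 4: G + Q ≡ J (mod 10)] column 4 reads G+Q+carry(0)=J with Q=3, J=2; with digits 1,2,3,4,6,8 already taken and all letters distinct, the only value for G is 9. So G=9.
Step 8. [col 6: Q + M ≡ A (mod 10)] in column 6 we have Q+M≡A with carry-in 0; given Q=3 and digits 1,2,3,4,6,8,9 already taken and all letters distinct, that pins A to 0 ⇒ A=0.
Step 9. [col 6: Q + M ≡ A (mod 10)] column 6 reads Q+M+carry(0)=A with Q=3, A=0; with digits 0,1,2,3,4,6,8,9 already taken and all letters distinct, the only value for M is 7 ⇒ M=7.

Answer: A=0, G=9, I=1, J=2, M=7, Q=3, V=6, X=8, Z=4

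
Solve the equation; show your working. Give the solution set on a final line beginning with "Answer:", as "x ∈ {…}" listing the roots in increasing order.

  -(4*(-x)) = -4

Step 1. [-(4*(-x)) = -4] LHS negated; negate both sides, so neg: 4*(-x) = 4.
Step 2. [4*(-x) = 4] 4·(inner) — divide through by 4, so div: -x = 1.
Step 3. [-x = 1] flip signs both sides ⇒ neg: x = -1.

Answer: x ∈ {-1}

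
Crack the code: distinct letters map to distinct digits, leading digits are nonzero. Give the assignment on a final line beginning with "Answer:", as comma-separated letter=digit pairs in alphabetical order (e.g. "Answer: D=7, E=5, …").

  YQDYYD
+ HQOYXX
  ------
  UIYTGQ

Step 1. [col 1: D + X ≡ Q (mod 10)] column 1 (D + X ≡ Q (mod 10), carry-in 0) doesn't pin X yet; pick X=8 and continue, so X=8.
Step 2. [col 1: D + X ≡ Q (mod 10)] several values work for D in column 1 (D + X ≡ Q (mod 10), carry-in 0); try D=9. So D=9.
Step 3. [col 1: D + X ≡ Q (mod 10)] from column 1 (D=9, X=8, carry-in 0, digits 8,9 already taken and all letters distinct): Q must equal 7 ⇒ Q=7.
Step 4. [col 2: Y + X ≡ G (mod 10)] several values work for Y in column 2 (Y + X ≡ G (mod 10), carry-in 1); try Y=1. So Y=1.
Step 5. [col 2: Y + X ≡ G (mod 10)] column 2: given Y=1, X=8, carry-in 1, and digits 1,7,8,9 already taken and all letters distinct, Y+X≡G (mod 10) forces G=0 ⇒ G=0.
Step 6. [col 3: Y + Y ≡ T (mod 10)] column 3 reads Y+Y+carry(1)=T with Y=1; with digits 0,1,7,8,9 already taken and all letters distinct, the only value for T is 3. So T=3.
Step 7. [col 4: D + O ≡ Y (mod 10)] column 4 reads D+O+carry(0)=Y with D=9, Y=1; with digits 0,1,3,7,8,9 already taken and all letters distinct, the only value for O is 2. So O=2.
Step 8. [col 5: Q + Q ≡ I (mod 10)] from column 5 (Q=7, carry-in 1, digits 0,1,2,3,7,8,9 already taken and all letters distinct): I must equal 5 ⇒ I=5.
Step 9. [col 6: Y + H ≡ U (mod 10)] column 6 reads Y+H+carry(1)=U with Y=1; with digits 0,1,2,3,5,7,8,9 already taken and all letters distinct, the only value for H is 4 ⇒ H=4.
Step 10. [col 6: Y + H ≡ U (mod 10)] in column 6 we have Y+H≡U with carry-in 1; given Y=1, H=4 and digits 0,1,2,3,4,5,7,8,9 already taken and all letters distinct, that pins U to 6 ⇒ U=6.

Answer: D=9, G=0, H=4, I=5, O=2, Q=7, T=3, U=6, X=8, Y=1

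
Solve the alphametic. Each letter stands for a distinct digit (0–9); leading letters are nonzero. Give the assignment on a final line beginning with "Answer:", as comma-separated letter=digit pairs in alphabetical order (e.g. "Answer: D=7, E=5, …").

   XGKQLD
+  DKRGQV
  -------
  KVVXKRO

Step 1. [col 1: D + V ≡ O (mod 10)] D=7 is one option consistent with column 1 (D + V ≡ O (mod 10), carry-in 0) — take it ⇒ D=7.
Step 2. [col 1: D + V ≡ O (mod 10)] V=3 is one option consistent with column 1 (D + V ≡ O (mod 10), carry-in 0) — take it, so V=3.
Step 3. [K] the sum has 7 digits but both addends have 6; that extra leading digit K is the final carry, namely 1, so K=1.
Step 4. [col 1: D + V ≡ O (mod 10)] column 1 reads D+V+carry(0)=O with D=7, V=3; with digits 1,3,7 already taken and all letters distinct, the only value for O is 0. So O=0.
Step 5. [col 2: L + Q ≡ R (mod 10)] several values work for L in column 2 (L + Q ≡ R (mod 10), carry-in 1); try L=5 ⇒ L=5.
Step 6. [col 2: L + Q ≡ R (mod 10)] no forcing yet in column 2 (carry-in 1); Q=8 is free and consistent — try it ⇒ Q=8.
Step 7. [col 2: L + Q ≡ R (mod 10)] from column 2 (L=5, Q=8, carry-in 1, digits 0,1,3,5,7,8 already taken and all letters distinct): R must equal 4, so R=4.
Step 8. [col 3: Q + G ≡ K (mod 10)] column 3: given Q=8, K=1, carry-in 1, and digits 0,1,3,4,5,7,8 already taken and all letters distinct, Q+G≡K (mod 10) forces G=2, so G=2.
Step 9. [col 4: K + R ≡ X (mod 10)] column 4: given K=1, R=4, carry-in 1, and digits 0,1,2,3,4,5,7,8 already taken and all letters distinct, K+R≡X (mod 10) forces X=6 ⇒ X=6.

Answer: D=7, G=2, K=1, L=5, O=0, Q=8, R=4, V=3, X=6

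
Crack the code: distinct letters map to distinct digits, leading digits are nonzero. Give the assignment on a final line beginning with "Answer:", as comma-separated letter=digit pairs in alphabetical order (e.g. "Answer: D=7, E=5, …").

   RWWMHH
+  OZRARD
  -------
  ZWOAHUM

Step 1. [col 1: H + D ≡ M (mod 10)] column 1 (H + D ≡ M (mod 10), carry-in 0) doesn't pin H yet; pick H=2 and continue ⇒ H=2.
Step 2. [col 1: H + D ≡ M (mod 10)] column 1 (H + D ≡ M (mod 10), carry-in 0) doesn't pin D yet; pick D=3 and continue, so D=3.
Step 3. [Z] adding two 6-digit numbers gives at most 6+1 digits, and here it does — Z is that final carry and must be 1. So Z=1.
Step 4. [col 1: H + D ≡ M (mod 10)] column 1: given H=2, D=3, carry-in 0, and digits 1,2,3 already taken and all letters distinct, H+D≡M (mod 10) forces M=5. So M=5.
Step 5. [col 2: H + R ≡ U (mod 10)] column 2 (H + R ≡ U (mod 10), carry-in 0) doesn't pin U yet; pick U=0 and continue. So U=0.
Step 6. [col 2: H + R ≡ U (mod 10)] from column 2 (H=2, U=0, carry-in 0, digits 0,1,2,3,5 already taken and all letters distinct): R must equal 8. So R=8.
Step 7. [col 3: M + A ≡ H (mod 10)] column 3 reads M+A+carry(1)=H with M=5, H=2; with digits 0,1,2,3,5,8 already taken and all letters distinct, the only value for A is 6, so A=6.
Step 8. [col 4: W + R ≡ A (mod 10)] column 4 reads W+R+carry(1)=A with R=8, A=6; with digits 0,1,2,3,5,6,8 already taken and all letters distinct, the only value for W is 7. So W=7.
Step 9. [col 5: W + Z ≡ O (mod 10)] column 5 reads W+Z+carry(1)=O with W=7, Z=1; with digits 0,1,2,3,5,6,7,8 already taken and all letters distinct, the only value for O is 9, so O=9.

Answer: A=6, D=3, H=2, M=5, O=9, R=8, U=0, W=7, Z=1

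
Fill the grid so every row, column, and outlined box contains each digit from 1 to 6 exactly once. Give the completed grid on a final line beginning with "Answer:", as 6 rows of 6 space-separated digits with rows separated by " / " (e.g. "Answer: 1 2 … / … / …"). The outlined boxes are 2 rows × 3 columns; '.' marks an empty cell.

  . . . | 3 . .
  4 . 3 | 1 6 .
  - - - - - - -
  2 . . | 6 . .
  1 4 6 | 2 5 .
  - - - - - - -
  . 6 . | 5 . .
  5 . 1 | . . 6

Step 1. [r3c2∈{3,5}] r3c2 is the only open cell in box 3 admitting 3 ⇒ r3c2=3.
Step 2. [r6c5∈{2,3,4}] 3 has one home in row 6: r6c5 ⇒ r6c5=3.
Step 3. [r5c3∈{2,4}] r5c3 is the only open cell in col 3 admitting 4, so r5c3=4.
Step 4. [r1c3∈{2,5}] across col 3, 2 lands solely at r1c3 ⇒ r1c3=2.
Step 5. [r2c2∈{5}] r2c2 has the single candidate 5 ⇒ r2c2=5.
Step 6. [r5c5∈{1,2}] across col 5, 2 lands solely at r5c5. So r5c5=2.
Step 7. [r1c5∈{4}] nothing but 4 survives at r1c5 ⇒ r1c5=4.
Step 8. [r3c6∈{1,4}] 4 has one home in row 3: r3c6 ⇒ r3c6=4.
Step 9. [r2c6∈{2}] nothing but 2 survives at r2c6 ⇒ r2c6=2.
Step 10. [r3c5∈{1}] r3c5's peers cover all but 1 ⇒ r3c5=1.
Step 11. [r1c2∈{1}] r1c2 is down to just 1 ⇒ r1c2=1.
Step 12. [r6c4∈{4}] only 4 remains possible at r6c4 ⇒ r6c4=4.
Step 13. [r5c1∈{3}] r5c1's peers cover all but 3 ⇒ r5c1=3.
Step 14. [r4c6∈{3}] only 3 remains possible at r4c6, so r4c6=3.
Step 15. [r1c1∈{6}] r1c1's peers cover all but 6, so r1c1=6.
Step 16. [r5c6∈{1}] r5c6 has the single candidate 1 ⇒ r5c6=1.
Step 17. [r3c3∈{5}] nothing but 5 survives at r3c3 ⇒ r3c3=5.
Step 18. [r6c2∈{2}] r6c2 is down to just 2 ⇒ r6c2=2.
Step 19. [r1c6∈{5}] r1c6's peers cover all but 5. So r1c6=5.

Answer: 6 1 2 3 4 5 / 4 5 3 1 6 2 / 2 3 5 6 1 4 / 1 4 6 2 5 3 / 3 6 4 5 2 1 / 5 2 1 4 3 6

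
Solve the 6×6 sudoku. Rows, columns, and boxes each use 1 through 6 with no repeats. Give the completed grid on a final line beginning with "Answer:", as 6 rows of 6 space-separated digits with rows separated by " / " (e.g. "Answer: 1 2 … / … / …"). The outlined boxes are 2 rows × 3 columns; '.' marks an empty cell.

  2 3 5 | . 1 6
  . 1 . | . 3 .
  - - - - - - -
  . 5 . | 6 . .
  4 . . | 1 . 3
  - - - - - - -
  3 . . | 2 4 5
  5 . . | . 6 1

Step 1. [r2c3∈{4,6}] in box 1, 4 fits only at r2c3. So r2c3=4.
Step 2. [r6c3∈{2}] nothing but 2 survives at r6c3. So r6c3=2.
Step 3. [r3c5∈{2}] only 2 remains possible at r3c5, so r3c5=2.
Step 4. [r5c3∈{1,6}] in row 5, 1 fits only at r5c3. So r5c3=1.
Step 5. [r4c3∈{6}] only 6 remains possible at r4c3 ⇒ r4c3=6.
Step 6. [r4c5∈{5}] r4c5's peers cover all but 5 ⇒ r4c5=5.
Step 7. [r6c2∈{4}] r6c2 has the single candidate 4. So r6c2=4.
Step 8. [r2c6∈{2}] r2c6 has the single candidate 2 ⇒ r2c6=2.
Step 9. [r3c6∈{4}] nothing but 4 survives at r3c6. So r3c6=4.
Step 10. [r6c4∈{3}] nothing but 3 survives at r6c4. So r6c4=3.
Step 11. [r2c4∈{5}] nothing but 5 survives at r2c4. So r2c4=5.
Step 12. [r4c2∈{2}] r4c2 has the single candidate 2. So r4c2=2.
Step 13. [r3c1∈{1}] nothing but 1 survives at r3c1 ⇒ r3c1=1.
Step 14. [r2c1∈{6}] r2c1 is down to just 6 ⇒ r2c1=6.
Step 15. [r1c4∈{4}] nothing but 4 survives at r1c4, so r1c4=4.
Step 16. [r5c2∈{6}] only 6 remains possible at r5c2. So r5c2=6.
Step 17. [r3c3∈{3}] r3c3 has the single candidate 3 ⇒ r3c3=3.

Answer: 2 3 5 4 1 6 / 6 1 4 5 3 2 / 1 5 3 6 2 4 / 4 2 6 1 5 3 / 3 6 1 2 4 5 / 5 4 2 3 6 1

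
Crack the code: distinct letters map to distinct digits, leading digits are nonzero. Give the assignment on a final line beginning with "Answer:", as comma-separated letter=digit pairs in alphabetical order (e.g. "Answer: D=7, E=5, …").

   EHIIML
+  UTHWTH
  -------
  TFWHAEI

Step 1. [col 1: L + H ≡ I (mod 10)] H=3 is one option consistent with column 1 (L + H ≡ I (mod 10), carry-in 0) — take it, so H=3.
Step 2. [T] T is the leading digit of a 7-digit sum of two 6-digit numbers; the final carry is exactly 1, so T=1.
Step 3. [col 1: L + H ≡ I (mod 10)] L=6 is one option consistent with column 1 (L + H ≡ I (mod 10), carry-in 0) — take it, so L=6.
Step 4. [col 1: L + H ≡ I (mod 10)] column 1: given L=6, H=3, carry-in 0, and digits 1,3,6 already taken and all letters distinct, L+H≡I (mod 10) forces I=9, so I=9.
Step 5. [col 2: M + T ≡ E (mod 10)] several values work for E in column 2 (M + T ≡ E (mod 10), carry-in 0); try E=8, so E=8.
Step 6. [col 2: M + T ≡ E (mod 10)] column 2 reads M+T+carry(0)=E with T=1, E=8; with digits 1,3,6,8,9 already taken and all letters distinct, the only value for M is 7, so M=7.
Step 7. [col 3: I + W ≡ A (mod 10)] column 3: given I=9, carry-in 0, and digits 1,3,6,7,8,9 already taken and all letters distinct, I+W≡A (mod 10) forces W=5. So W=5.
Step 8. [col 3: I + W ≡ A (mod 10)] column 3 reads I+W+carry(0)=A with I=9, W=5; with digits 1,3,5,6,7,8,9 already taken and all letters distinct, the only value for A is 4 ⇒ A=4.
Step 9. [col 6: E + U ≡ F (mod 10)] column 6: given E=8, carry-in 0, and digits 1,3,4,5,6,7,8,9 already taken and all letters distinct, E+U≡F (mod 10) forces U=2, so U=2.
Step 10. [col 6: E + U ≡ F (mod 10)] in column 6 we have E+U≡F with carry-in 0; given E=8, U=2 and digits 1,2,3,4,5,6,7,8,9 already taken and all letters distinct, that pins F to 0. So F=0.

Answer: A=4, E=8, F=0, H=3, I=9, L=6, M=7, T=1, U=2, W=5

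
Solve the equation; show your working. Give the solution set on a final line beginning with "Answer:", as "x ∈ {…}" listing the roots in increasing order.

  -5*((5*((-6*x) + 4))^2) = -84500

Step 1. [-5*((5*((-6*x) + 4))^2) = -84500] -5 out front; divide by -5. So div: (5*((-6*x) + 4))^2 = 16900.
Step 2. [(5*((-6*x) + 4))^2 = 16900] 16900 ≥ 0, LHS is (·)² — take ±√. So sqrt: 5*((-6*x) + 4) = 130 or -130.
Step 3. [5*((-6*x) + 4) = 130 or -130] divide by the outer 5, so div: (-6*x) + 4 = 26 or -26.
Step 4. [(-6*x) + 4 = 26 or -26] peel the +4: subtract 4 from each side, so sub: -6*x = 22 or -30.
Step 5. [-6*x = 22 or -30] leading coefficient -6: divide by -6 ⇒ div: x = -11/3 or 5.

Answer: x ∈ {-11/3, 5}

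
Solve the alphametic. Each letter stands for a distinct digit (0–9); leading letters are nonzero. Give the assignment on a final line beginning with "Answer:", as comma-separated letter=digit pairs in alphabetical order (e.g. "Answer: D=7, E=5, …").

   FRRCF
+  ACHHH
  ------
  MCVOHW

Step 1. [col 1: F + H ≡ W (mod 10)] F=4 is one option consistent with column 1 (F + H ≡ W (mod 10), carry-in 0) — take it. So F=4.
Step 2. [M] the sum has 6 digits but both addends have 5; that extra leading digit M is the final carry, namely 1. So M=1.
Step 3. [col 1: F + H ≡ W (mod 10)] no forcing yet in column 1 (carry-in 0); H=5 is free and consistent — try it, so H=5.
Step 4. [col 1: F + H ≡ W (mod 10)] column 1: given F=4, H=5, carry-in 0, and digits 1,4,5 already taken and all letters distinct, F+H≡W (mod 10) forces W=9. So W=9.
Step 5. [col 2: C + H ≡ H (mod 10)] column 2 reads C+H+carry(0)=H with H=5; with digits 1,4,5,9 already taken and all letters distinct, the only value for C is 0, so C=0.
Step 6. [col 3: R + H ≡ O (mod 10)] no forcing yet in column 3 (carry-in 0); O=2 is free and consistent — try it. So O=2.
Step 7. [col 3: R + H ≡ O (mod 10)] in column 3 we have R+H≡O with carry-in 0; given H=5, O=2 and digits 0,1,2,4,5,9 already taken and all letters distinct, that pins R to 7 ⇒ R=7.
Step 8. [col 4: R + C ≡ V (mod 10)] column 4: given R=7, C=0, carry-in 1, and digits 0,1,2,4,5,7,9 already taken and all letters distinct, R+C≡V (mod 10) forces V=8, so V=8.
Step 9. [col 5: F + A ≡ C (mod 10)] column 5 reads F+A+carry(0)=C with F=4, C=0; with digits 0,1,2,4,5,7,8,9 already taken and all letters distinct, the only value for A is 6 ⇒ A=6.

Answer: A=6, C=0, F=4, H=5, M=1, O=2, R=7, V=8, W=9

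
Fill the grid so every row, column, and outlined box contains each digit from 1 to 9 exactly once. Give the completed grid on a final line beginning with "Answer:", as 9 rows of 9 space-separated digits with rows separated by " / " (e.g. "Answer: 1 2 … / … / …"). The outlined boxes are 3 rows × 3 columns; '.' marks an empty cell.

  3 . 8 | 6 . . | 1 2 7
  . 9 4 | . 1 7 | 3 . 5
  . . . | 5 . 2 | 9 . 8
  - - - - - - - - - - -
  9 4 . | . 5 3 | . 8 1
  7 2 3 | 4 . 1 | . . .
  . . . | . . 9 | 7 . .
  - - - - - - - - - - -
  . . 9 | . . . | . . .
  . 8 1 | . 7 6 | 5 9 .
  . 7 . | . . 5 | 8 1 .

Step 1. [r7c7∈{2,4,6}] across col 7, 4 lands solely at r7c7. So r7c7=4.
Step 2. [r9c3∈{2,6}] in col 3, 2 fits only at r9c3, so r9c3=2.
Step 3. [r7c2∈{3,5,6}] across col 2, 3 lands solely at r7c2 ⇒ r7c2=3.
Step 4. [r5c7∈{6}] nothing but 6 survives at r5c7, so r5c7=6.
Step 5. [r6c1∈{1,5,6,8}] across col 1, 8 lands solely at r6c1. So r6c1=8.
Step 6. [r6c4∈{2}] r6c4 is down to just 2. So r6c4=2.
Step 7. [r9c5∈{3,4,9}] box 8 places 4 nowhere but r9c5, so r9c5=4.
Step 8. [r9c1∈{6}] r9c1 has the single candidate 6, so r9c1=6.
Step 9. [r6c8∈{3,4,5}] across col 8, 3 lands solely at r6c8, so r6c8=3.
Step 10. [r6c2∈{1,5,6}] r6c2 is the only open cell in row 6 admitting 1 ⇒ r6c2=1.
Step 11. [r8c9∈{2,3}] r8c9 is the only open cell in row 8 admitting 2 ⇒ r8c9=2.
Step 12. [r2c8∈{6}] only 6 remains possible at r2c8, so r2c8=6.
Step 13. [r4c3∈{6}] nothing but 6 survives at r4c3. So r4c3=6.
Step 14. [r7c6∈{8}] nothing but 8 survives at r7c6 ⇒ r7c6=8.
Step 15. [r9c4∈{3,9}] row 9 places 9 nowhere but r9c4, so r9c4=9.
Step 16. [r6c3∈{5}] r6c3's peers cover all but 5 ⇒ r6c3=5.
Step 17. [r3c8∈{4}] r3c8's peers cover all but 4 ⇒ r3c8=4.
Step 18. [r8c1∈{4}] r8c1 has the single candidate 4. So r8c1=4.
Step 19. [r5c5∈{8}] r5c5 has the single candidate 8. So r5c5=8.
Step 20. [r9c9∈{3}] nothing but 3 survives at r9c9 ⇒ r9c9=3.
Step 21. [r7c5∈{2}] nothing but 2 survives at r7c5, so r7c5=2.
Step 22. [r1c2∈{5}] nothing but 5 survives at r1c2 ⇒ r1c2=5.
Step 23. [r7c8∈{7}] r7c8 has the single candidate 7, so r7c8=7.
Step 24. [r2c4∈{8}] r2c4's peers cover all but 8. So r2c4=8.
Step 25. [r7c9∈{6}] r7c9's peers cover all but 6, so r7c9=6.
Step 26. [r5c8∈{5}] only 5 remains possible at r5c8 ⇒ r5c8=5.
Step 27. [r3c3∈{7}] r3c3 has the single candidate 7 ⇒ r3c3=7.
Step 28. [r4c4∈{7}] nothing but 7 survives at r4c4. So r4c4=7.
Step 29. [r4c7∈{2}] r4c7's peers cover all but 2 ⇒ r4c7=2.
Step 30. [r1c6∈{4}] r1c6 has the single candidate 4. So r1c6=4.
Step 31. [r8c4∈{3}] r8c4 has the single candidate 3, so r8c4=3.
Step 32. [r7c1∈{5}] r7c1 has the single candidate 5. So r7c1=5.
Step 33. [r6c5∈{6}] only 6 remains possible at r6c5, so r6c5=6.
Step 34. [r5c9∈{9}] r5c9 has the single candidate 9 ⇒ r5c9=9.
Step 35. [r3c5∈{3}] r3c5 is down to just 3 ⇒ r3c5=3.
Step 36. [r6c9∈{4}] only 4 remains possible at r6c9 ⇒ r6c9=4.
Step 37. [r1c5∈{9}] nothing but 9 survives at r1c5 ⇒ r1c5=9.
Step 38. [r3c2∈{6}] nothing but 6 survives at r3c2, so r3c2=6.
Step 39. [r7c4∈{1}] r7c4's peers cover all but 1. So r7c4=1.
Step 40. [r3c1∈{1}] nothing but 1 survives at r3c1 ⇒ r3c1=1.
Step 41. [r2c1∈{2}] nothing but 2 survives at r2c1. So r2c1=2.

Answer: 3 5 8 6 9 4 1 2 7 / 2 9 4 8 1 7 3 6 5 / 1 6 7 5 3 2 9 4 8 / 9 4 6 7 5 3 2 8 1 / 7 2 3 4 8 1 6 5 9 / 8 1 5 2 6 9 7 3 4 / 5 3 9 1 2 8 4 7 6 / 4 8 1 3 7 6 5 9 2 / 6 7 2 9 4 5 8 1 3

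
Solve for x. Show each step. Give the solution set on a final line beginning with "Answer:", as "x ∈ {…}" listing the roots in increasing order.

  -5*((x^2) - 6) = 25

Step 1. [-5*((x^2) - 6) = 25] LHS = -5·(…); ÷-5 both sides ⇒ div: (x^2) - 6 = -5.
Step 2. [(x^2) - 6 = -5] the outer -6 inverts by adding 6, so sub: x^2 = 1.
Step 3. [x^2 = 1] √ both sides: 1 ≥ 0 gives two branches. So sqrt: x = 1 or -1.

Answer: x ∈ {-1, 1}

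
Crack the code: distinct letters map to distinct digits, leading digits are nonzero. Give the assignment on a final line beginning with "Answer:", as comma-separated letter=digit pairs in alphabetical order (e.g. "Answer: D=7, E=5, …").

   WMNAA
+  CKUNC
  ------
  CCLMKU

Step 1. [col 1: A + C ≡ U (mod 10)] U=5 is one option consistent with column 1 (A + C ≡ U (mod 10), carry-in 0) — take it. So U=5.
Step 2. [col 1: A + C ≡ U (mod 10)] no forcing yet in column 1 (carry-in 0); A=4 is free and consistent — try it. So A=4.
Step 3. [col 1: A + C ≡ U (mod 10)] in column 1 we have A+C≡U with carry-in 0; given A=4, U=5 and digits 4,5 already taken and all letters distinct, that pins C to 1 ⇒ C=1.
Step 4. [col 2: A + N ≡ K (mod 10)] N=2 is one option consistent with column 2 (A + N ≡ K (mod 10), carry-in 0) — take it, so N=2.
Step 5. [col 2: A + N ≡ K (mod 10)] in column 2 we have A+N≡K with carry-in 0; given A=4, N=2 and digits 1,2,4,5 already taken and all letters distinct, that pins K to 6 ⇒ K=6.
Step 6. [col 3: N + U ≡ M (mod 10)] in column 3 we have N+U≡M with carry-in 0; given N=2, U=5 and digits 1,2,4,5,6 already taken and all letters distinct, that pins M to 7 ⇒ M=7.
Step 7. [col 4: M + K ≡ L (mod 10)] column 4 reads M+K+carry(0)=L with M=7, K=6; with digits 1,2,4,5,6,7 already taken and all letters distinct, the only value for L is 3, so L=3.
Step 8. [col 5: W + C ≡ C (mod 10)] from column 5 (C=1, carry-in 1, digits 1,2,3,4,5,6,7 already taken and all letters distinct): W must equal 9 ⇒ W=9.

Answer: A=4, C=1, K=6, L=3, M=7, N=2, U=5, W=9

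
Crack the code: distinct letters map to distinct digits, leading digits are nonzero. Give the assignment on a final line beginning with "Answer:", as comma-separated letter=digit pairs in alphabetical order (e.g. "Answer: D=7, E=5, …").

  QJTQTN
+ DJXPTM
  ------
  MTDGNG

Step 1. [col 1: N + M ≡ G (mod 10)] several values work for M in column 1 (N + M ≡ G (mod 10), carry-in 0); try M=9 ⇒ M=9.
Step 2. [col 1: N + M ≡ G (mod 10)] column 1 (N + M ≡ G (mod 10), carry-in 0) doesn't pin N yet; pick N=5 and continue. So N=5.
Step 3. [col 1: N + M ≡ G (mod 10)] in column 1 we have N+M≡G with carry-in 0; given N=5, M=9 and digits 5,9 already taken and all letters distinct, that pins G to 4. So G=4.
Step 4. [col 2: T + T ≡ N (mod 10)] T=2 is one option consistent with column 2 (T + T ≡ N (mod 10), carry-in 1) — take it ⇒ T=2.
Step 5. [col 3: Q + P ≡ G (mod 10)] column 3 (Q + P ≡ G (mod 10), carry-in 0) doesn't pin Q yet; pick Q=6 and continue ⇒ Q=6.
Step 6. [col 3: Q + P ≡ G (mod 10)] from column 3 (Q=6, G=4, carry-in 0, digits 2,4,5,6,9 already taken and all letters distinct): P must equal 8. So P=8.
Step 7. [col 4: T + X ≡ D (mod 10)] no forcing yet in column 4 (carry-in 1); X=0 is free and consistent — try it. So X=0.
Step 8. [col 4: T + X ≡ D (mod 10)] column 4 reads T+X+carry(1)=D with T=2, X=0; with digits 0,2,4,5,6,8,9 already taken and all letters distinct, the only value for D is 3. So D=3.
Step 9. [col 5: J + J ≡ T (mod 10)] column 5: given T=2, carry-in 0, and digits 0,2,3,4,5,6,8,9 already taken and all letters distinct, J+J≡T (mod 10) forces J=1 ⇒ J=1.

Answer: D=3, G=4, J=1, M=9, N=5, P=8, Q=6, T=2, X=0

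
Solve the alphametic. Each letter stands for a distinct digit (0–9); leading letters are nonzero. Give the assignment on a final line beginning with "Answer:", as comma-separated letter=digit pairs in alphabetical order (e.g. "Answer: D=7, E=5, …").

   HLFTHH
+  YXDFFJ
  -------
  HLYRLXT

Step 1. [col 1: H + J ≡ T (mod 10)] no forcing yet in column 1 (carry-in 0); T=3 is free and consistent — try it ⇒ T=3.
Step 2. [col 1: H + J ≡ T (mod 10)] J=2 is one option consistent with column 1 (H + J ≡ T (mod 10), carry-in 0) — take it. So J=2.
Step 3. [col 1: H + J ≡ T (mod 10)] from column 1 (J=2, T=3, carry-in 0, digits 2,3 already taken and all letters distinct): H must equal 1 ⇒ H=1.
Step 4. [col 2: H + F ≡ X (mod 10)] F=7 is one option consistent with column 2 (H + F ≡ X (mod 10), carry-in 0) — take it, so F=7.
Step 5. [col 2: H + F ≡ X (mod 10)] column 2 reads H+F+carry(0)=X with H=1, F=7; with digits 1,2,3,7 already taken and all letters distinct, the only value for X is 8, so X=8.
Step 6. [col 3: T + F ≡ L (mod 10)] column 3 reads T+F+carry(0)=L with T=3, F=7; with digits 1,2,3,7,8 already taken and all letters distinct, the only value for L is 0. So L=0.
Step 7. [col 4: F + D ≡ R (mod 10)] column 4 reads F+D+carry(1)=R with F=7; with digits 0,1,2,3,7,8 already taken and all letters distinct, the only value for R is 4 ⇒ R=4.
Step 8. [col 4: F + D ≡ R (mod 10)] column 4 reads F+D+carry(1)=R with F=7, R=4; with digits 0,1,2,3,4,7,8 already taken and all letters distinct, the only value for D is 6 ⇒ D=6.
Step 9. [col 5: L + X ≡ Y (mod 10)] column 5 reads L+X+carry(1)=Y with L=0, X=8; with digits 0,1,2,3,4,6,7,8 already taken and all letters distinct, the only value for Y is 9, so Y=9.

Answer: D=6, F=7, H=1, J=2, L=0, R=4, T=3, X=8, Y=9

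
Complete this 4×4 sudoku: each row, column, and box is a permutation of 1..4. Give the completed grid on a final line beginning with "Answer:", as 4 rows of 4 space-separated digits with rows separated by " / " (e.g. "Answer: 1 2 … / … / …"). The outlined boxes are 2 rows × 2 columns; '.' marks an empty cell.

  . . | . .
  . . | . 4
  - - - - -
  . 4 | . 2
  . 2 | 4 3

Step 1. [r1c4∈{1}] only 1 remains possible at r1c4. So r1c4=1.
Step 2. [r1c2∈{3}] nothing but 3 survives at r1c2 ⇒ r1c2=3.
Step 3. [r1c3∈{2}] r1c3's peers cover all but 2, so r1c3=2.
Step 4. [r4c1∈{1}] r4c1 is down to just 1 ⇒ r4c1=1.
Step 5. [r3c3∈{1}] only 1 remains possible at r3c3, so r3c3=1.
Step 6. [r1c1∈{4}] r1c1's peers cover all but 4. So r1c1=4.
Step 7. [r2c3∈{3}] r2c3 has the single candidate 3, so r2c3=3.
Step 8. [r2c1∈{2}] r2c1 is down to just 2. So r2c1=2.
Step 9. [r3c1∈{3}] r3c1's peers cover all but 3 ⇒ r3c1=3.
Step 10. [r2c2∈{1}] r2c2's peers cover all but 1, so r2c2=1.

Answer: 4 3 2 1 / 2 1 3 4 / 3 4 1 2 / 1 2 4 3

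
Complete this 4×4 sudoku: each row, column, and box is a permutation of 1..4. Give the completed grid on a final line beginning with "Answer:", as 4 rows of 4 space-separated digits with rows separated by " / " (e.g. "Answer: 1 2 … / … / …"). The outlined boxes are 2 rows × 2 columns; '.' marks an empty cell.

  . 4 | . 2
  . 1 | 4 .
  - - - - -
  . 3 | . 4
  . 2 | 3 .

Step 1. [r3c1∈{1}] r3c1's peers cover all but 1. So r3c1=1.
Step 2. [r2c4∈{3}] r2c4 is down to just 3 ⇒ r2c4=3.
Step 3. [r3c3∈{2}] r3c3 is down to just 2 ⇒ r3c3=2.
Step 4. [r2c1∈{2}] r2c1's peers cover all but 2. So r2c1=2.
Step 5. [r1c1∈{3}] r1c1's peers cover all but 3 ⇒ r1c1=3.
Step 6. [r1c3∈{1}] r1c3 has the single candidate 1. So r1c3=1.
Step 7. [r4c4∈{1}] only 1 remains possible at r4c4 ⇒ r4c4=1.
Step 8. [r4c1∈{4}] nothing but 4 survives at r4c1, so r4c1=4.

Answer: 3 4 1 2 / 2 1 4 3 / 1 3 2 4 / 4 2 3 1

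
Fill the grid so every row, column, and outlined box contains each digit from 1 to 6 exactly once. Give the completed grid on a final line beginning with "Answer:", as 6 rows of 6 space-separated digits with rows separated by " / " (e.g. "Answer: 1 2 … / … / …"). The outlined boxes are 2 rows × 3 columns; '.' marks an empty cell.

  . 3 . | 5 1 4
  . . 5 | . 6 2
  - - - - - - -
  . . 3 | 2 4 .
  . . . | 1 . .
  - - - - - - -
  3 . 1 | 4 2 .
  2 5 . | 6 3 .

Step 1. [r1c1∈{6}] r1c1 is down to just 6. So r1c1=6.
Step 2. [r4c3∈{2,4,6}] 6 has one home in col 3: r4c3. So r4c3=6.
Step 3. [r4c5∈{5}] only 5 remains possible at r4c5, so r4c5=5.
Step 4. [r3c2∈{1}] only 1 remains possible at r3c2. So r3c2=1.
Step 5. [r4c1∈{4}] r4c1's peers cover all but 4 ⇒ r4c1=4.
Step 6. [r5c6∈{5}] nothing but 5 survives at r5c6. So r5c6=5.
Step 7. [r3c6∈{6}] r3c6's peers cover all but 6, so r3c6=6.
Step 8. [r1c3∈{2}] r1c3 has the single candidate 2, so r1c3=2.
Step 9. [r4c6∈{3}] r4c6's peers cover all but 3, so r4c6=3.
Step 10. [r2c1∈{1}] r2c1's peers cover all but 1, so r2c1=1.
Step 11. [r5c2∈{6}] nothing but 6 survives at r5c2. So r5c2=6.
Step 12. [r4c2∈{2}] nothing but 2 survives at r4c2 ⇒ r4c2=2.
Step 13. [r6c3∈{4}] r6c3 is down to just 4 ⇒ r6c3=4.
Step 14. [r2c4∈{3}] r2c4 is down to just 3, so r2c4=3.
Step 15. [r6c6∈{1}] r6c6 has the single candidate 1 ⇒ r6c6=1.
Step 16. [r2c2∈{4}] r2c2 is down to just 4, so r2c2=4.
Step 17. [r3c1∈{5}] r3c1 is down to just 5, so r3c1=5.

Answer: 6 3 2 5 1 4 / 1 4 5 3 6 2 / 5 1 3 2 4 6 / 4 2 6 1 5 3 / 3 6 1 4 2 5 / 2 5 4 6 3 1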